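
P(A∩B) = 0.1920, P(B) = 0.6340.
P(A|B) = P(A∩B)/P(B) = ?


P(A|B) = 0.1920/0.6340 = 0.3028

P(A|B) = 0.3028


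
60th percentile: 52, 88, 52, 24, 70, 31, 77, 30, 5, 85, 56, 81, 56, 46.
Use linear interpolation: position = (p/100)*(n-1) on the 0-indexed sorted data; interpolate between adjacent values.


Sorted: 5, 24, 30, 31, 46, 52, 52, 56, 56, 70, 77, 81, 85, 88
n = 14
Index = 60/100 * 13 = 7.8000
Lower = data[7] = 56, Upper = data[8] = 56
P60 = 56 + 0.8000*(0) = 56.0000

P60 = 56.0000


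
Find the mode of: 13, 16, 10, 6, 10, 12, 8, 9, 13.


Frequencies: 6:1, 8:1, 9:1, 10:2, 12:1, 13:2, 16:1
Max frequency = 2
Mode = 10, 13

Mode = 10, 13


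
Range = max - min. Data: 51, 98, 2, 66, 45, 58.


Max = 98, Min = 2
Range = 98 - 2 = 96

Range = 96


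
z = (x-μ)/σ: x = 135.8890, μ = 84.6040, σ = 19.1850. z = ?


z = (135.8890 - 84.6040)/19.1850
= 51.2850/19.1850
= 2.6732

z = 2.6732


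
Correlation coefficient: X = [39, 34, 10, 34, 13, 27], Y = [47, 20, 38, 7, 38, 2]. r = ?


Mean X = 26.1667, Mean Y = 25.3333
SD X = 10.975984, SD Y = 16.829207
Cov = -49.722222
r = -49.722222/(10.975984*16.829207) = -0.2692

r = -0.2692


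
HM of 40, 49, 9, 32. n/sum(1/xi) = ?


Sum of reciprocals = 1/40 + 1/49 + 1/9 + 1/32 = 0.187769
HM = 4/0.187769 = 21.3027

HM = 21.3027


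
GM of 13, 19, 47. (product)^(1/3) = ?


Product = 13 × 19 × 47 = 11609
GM = 11609^(1/3) = 22.6429

GM = 22.6429


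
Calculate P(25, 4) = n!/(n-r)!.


P(25,4) = 25!/21!
= 15511210043330985984000000/51090942171709440000
= 303600

P(25,4) = 303600


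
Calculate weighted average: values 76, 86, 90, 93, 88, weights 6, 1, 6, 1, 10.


Numerator = 76*6 + 86*1 + 90*6 + 93*1 + 88*10 = 2055
Denominator = 6 + 1 + 6 + 1 + 10 = 24
WM = 2055/24 = 85.6250

WM = 85.6250


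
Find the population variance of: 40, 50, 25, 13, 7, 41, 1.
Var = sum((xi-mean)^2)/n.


Mean = 25.2857
Squared deviations: 216.5102, 610.7959, 0.0816, 150.9388, 334.3673, 246.9388, 589.7959
Sum = 2149.4286
Variance = 2149.4286/7 = 307.0612

Variance = 307.0612


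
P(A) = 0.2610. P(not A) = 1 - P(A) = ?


P(not A) = 1 - 0.2610 = 0.7390

P(not A) = 0.7390


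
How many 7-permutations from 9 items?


P(9,7) = 9!/2!
= 362880/2
= 181440

P(9,7) = 181440


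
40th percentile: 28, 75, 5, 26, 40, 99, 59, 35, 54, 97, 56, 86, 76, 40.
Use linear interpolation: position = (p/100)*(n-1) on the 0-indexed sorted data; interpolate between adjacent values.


Sorted: 5, 26, 28, 35, 40, 40, 54, 56, 59, 75, 76, 86, 97, 99
n = 14
Index = 40/100 * 13 = 5.2000
Lower = data[5] = 40, Upper = data[6] = 54
P40 = 40 + 0.2000*(14) = 42.8000

P40 = 42.8000


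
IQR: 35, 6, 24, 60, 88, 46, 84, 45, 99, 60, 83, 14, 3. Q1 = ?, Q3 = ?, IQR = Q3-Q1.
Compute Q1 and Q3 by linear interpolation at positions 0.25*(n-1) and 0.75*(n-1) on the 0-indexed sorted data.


Sorted: 3, 6, 14, 24, 35, 45, 46, 60, 60, 83, 84, 88, 99
Q1 (25th %ile) = 24.0000
Q3 (75th %ile) = 83.0000
IQR = 83.0000 - 24.0000 = 59.0000

IQR = 59.0000


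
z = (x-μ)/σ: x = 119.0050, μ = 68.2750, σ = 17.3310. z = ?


z = (119.0050 - 68.2750)/17.3310
= 50.7300/17.3310
= 2.9271

z = 2.9271


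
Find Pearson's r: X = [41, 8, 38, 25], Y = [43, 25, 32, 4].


Mean X = 28.0000, Mean Y = 26.0000
SD X = 13.019217, SD Y = 14.230249
Cov = 91.750000
r = 91.750000/(13.019217*14.230249) = 0.4952

r = 0.4952


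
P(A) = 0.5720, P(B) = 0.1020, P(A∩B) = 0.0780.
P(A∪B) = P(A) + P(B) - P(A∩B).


P(A∪B) = 0.5720 + 0.1020 - 0.0780
= 0.6740 - 0.0780
= 0.5960

P(A∪B) = 0.5960


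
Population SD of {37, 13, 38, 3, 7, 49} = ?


Mean = 24.5000
Variance = 306.5833
SD = sqrt(306.5833) = 17.5095

SD = 17.5095


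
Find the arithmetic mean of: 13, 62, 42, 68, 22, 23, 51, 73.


Sum = 13 + 62 + 42 + 68 + 22 + 23 + 51 + 73 = 354
n = 8
Mean = 354/8 = 44.2500

Mean = 44.2500


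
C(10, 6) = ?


C(10,6) = 10!/(6! × 4!)
= 3628800/(720 × 24)
= 210

C(10,6) = 210


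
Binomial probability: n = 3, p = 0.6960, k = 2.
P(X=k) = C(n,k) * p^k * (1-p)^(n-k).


C(3,2) = 3
p^2 = 0.484416
(1-p)^1 = 0.304000
P = 3 * 0.484416 * 0.304000 = 0.4418

P(X=2) = 0.4418


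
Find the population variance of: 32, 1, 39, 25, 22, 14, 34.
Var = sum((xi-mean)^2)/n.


Mean = 23.8571
Squared deviations: 66.3061, 522.4490, 229.3061, 1.3061, 3.4490, 97.1633, 102.8776
Sum = 1022.8571
Variance = 1022.8571/7 = 146.1224

Variance = 146.1224


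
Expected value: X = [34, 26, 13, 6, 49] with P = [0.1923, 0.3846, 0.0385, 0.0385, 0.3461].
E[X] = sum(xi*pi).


E[X] = 34*0.1923 + 26*0.3846 + 13*0.0385 + 6*0.0385 + 49*0.3461
= 6.5382 + 9.9996 + 0.5005 + 0.2310 + 16.9589
= 34.2282

E[X] = 34.2282


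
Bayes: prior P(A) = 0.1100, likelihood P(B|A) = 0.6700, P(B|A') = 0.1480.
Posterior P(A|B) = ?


P(B) = P(B|A)*P(A) + P(B|A')*P(A')
= 0.6700*0.1100 + 0.1480*0.8900
= 0.073700 + 0.131720 = 0.205420
P(A|B) = 0.073700/0.205420 = 0.3588

P(A|B) = 0.3588


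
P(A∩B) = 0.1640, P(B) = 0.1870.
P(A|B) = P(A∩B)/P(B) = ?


P(A|B) = 0.1640/0.1870 = 0.8770

P(A|B) = 0.8770


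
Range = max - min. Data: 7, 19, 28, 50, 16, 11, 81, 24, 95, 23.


Max = 95, Min = 7
Range = 95 - 7 = 88

Range = 88


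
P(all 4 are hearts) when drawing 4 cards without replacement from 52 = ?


P(all hearts) = (13/52) × (12/51) × (11/50) × (10/49)
= 0.0026

P = 0.0026


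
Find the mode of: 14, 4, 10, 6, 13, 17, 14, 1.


Frequencies: 1:1, 4:1, 6:1, 10:1, 13:1, 14:2, 17:1
Max frequency = 2
Mode = 14

Mode = 14


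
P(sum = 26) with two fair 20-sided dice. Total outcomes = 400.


Total outcomes = 20×20 = 400
Favorable (sum = 26): 15
P = 15/400 = 0.0375

P = 0.0375


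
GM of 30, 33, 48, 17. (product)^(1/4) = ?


Product = 30 × 33 × 48 × 17 = 807840
GM = 807840^(1/4) = 29.9800

GM = 29.9800


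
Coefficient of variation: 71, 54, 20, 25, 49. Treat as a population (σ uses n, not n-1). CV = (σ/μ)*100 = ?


Mean = 43.8000
SD = 18.9251
CV = (18.9251/43.8000)*100 = 43.2080%

CV = 43.2080%


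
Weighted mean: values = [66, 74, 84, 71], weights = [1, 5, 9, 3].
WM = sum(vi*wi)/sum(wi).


Numerator = 66*1 + 74*5 + 84*9 + 71*3 = 1405
Denominator = 1 + 5 + 9 + 3 = 18
WM = 1405/18 = 78.0556

WM = 78.0556


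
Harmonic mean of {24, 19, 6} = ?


Sum of reciprocals = 1/24 + 1/19 + 1/6 = 0.260965
HM = 3/0.260965 = 11.4958

HM = 11.4958


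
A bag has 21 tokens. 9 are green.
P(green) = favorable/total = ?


P = 9/21 = 0.4286

P = 0.4286


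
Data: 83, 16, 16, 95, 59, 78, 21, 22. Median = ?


Sorted: 16, 16, 21, 22, 59, 78, 83, 95
n = 8 (even)
Middle values: 22 and 59
Median = (22+59)/2 = 40.5000

Median = 40.5000


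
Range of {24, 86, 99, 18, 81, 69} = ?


Max = 99, Min = 18
Range = 99 - 18 = 81

Range = 81


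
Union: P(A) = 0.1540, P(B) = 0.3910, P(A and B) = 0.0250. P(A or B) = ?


P(A∪B) = 0.1540 + 0.3910 - 0.0250
= 0.5450 - 0.0250
= 0.5200

P(A∪B) = 0.5200


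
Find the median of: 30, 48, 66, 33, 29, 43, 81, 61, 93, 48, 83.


Sorted: 29, 30, 33, 43, 48, 48, 61, 66, 81, 83, 93
n = 11 (odd)
Middle value = 48

Median = 48


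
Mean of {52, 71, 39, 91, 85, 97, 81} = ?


Sum = 52 + 71 + 39 + 91 + 85 + 97 + 81 = 516
n = 7
Mean = 516/7 = 73.7143

Mean = 73.7143


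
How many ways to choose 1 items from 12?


C(12,1) = 12!/(1! × 11!)
= 479001600/(1 × 39916800)
= 12

C(12,1) = 12


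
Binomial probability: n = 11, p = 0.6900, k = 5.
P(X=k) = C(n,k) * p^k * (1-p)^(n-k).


C(11,5) = 462
p^5 = 0.156403
(1-p)^6 = 0.000888
P = 462 * 0.156403 * 0.000888 = 0.0641

P(X=5) = 0.0641


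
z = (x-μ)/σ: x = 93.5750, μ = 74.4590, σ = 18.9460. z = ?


z = (93.5750 - 74.4590)/18.9460
= 19.1160/18.9460
= 1.0090

z = 1.0090


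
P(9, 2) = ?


P(9,2) = 9!/7!
= 362880/5040
= 72

P(9,2) = 72


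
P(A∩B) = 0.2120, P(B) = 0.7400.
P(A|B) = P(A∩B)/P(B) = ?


P(A|B) = 0.2120/0.7400 = 0.2865

P(A|B) = 0.2865


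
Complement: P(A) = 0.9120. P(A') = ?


P(not A) = 1 - 0.9120 = 0.0880

P(not A) = 0.0880


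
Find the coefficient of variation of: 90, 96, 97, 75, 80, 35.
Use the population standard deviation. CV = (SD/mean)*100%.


Mean = 78.8333
SD = 21.1614
CV = (21.1614/78.8333)*100 = 26.8432%

CV = 26.8432%


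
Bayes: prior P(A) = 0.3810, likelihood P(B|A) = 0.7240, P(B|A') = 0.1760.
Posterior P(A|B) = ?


P(B) = P(B|A)*P(A) + P(B|A')*P(A')
= 0.7240*0.3810 + 0.1760*0.6190
= 0.275844 + 0.108944 = 0.384788
P(A|B) = 0.275844/0.384788 = 0.7169

P(A|B) = 0.7169


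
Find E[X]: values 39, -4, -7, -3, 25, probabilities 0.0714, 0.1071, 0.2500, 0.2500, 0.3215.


E[X] = 39*0.0714 - 4*0.1071 - 7*0.2500 - 3*0.2500 + 25*0.3215
= 2.7846 - 0.4284 - 1.7500 - 0.7500 + 8.0375
= 7.8937

E[X] = 7.8937


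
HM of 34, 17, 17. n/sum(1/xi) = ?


Sum of reciprocals = 1/34 + 1/17 + 1/17 = 0.147059
HM = 3/0.147059 = 20.4000

HM = 20.4000


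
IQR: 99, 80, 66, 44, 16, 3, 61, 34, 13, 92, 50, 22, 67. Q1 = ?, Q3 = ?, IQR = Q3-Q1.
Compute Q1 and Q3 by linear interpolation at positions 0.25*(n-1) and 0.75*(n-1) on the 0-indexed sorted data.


Sorted: 3, 13, 16, 22, 34, 44, 50, 61, 66, 67, 80, 92, 99
Q1 (25th %ile) = 22.0000
Q3 (75th %ile) = 67.0000
IQR = 67.0000 - 22.0000 = 45.0000

IQR = 45.0000


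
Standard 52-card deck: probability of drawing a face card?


12 face cards in 52 cards
P = 12/52 = 0.2308

P = 0.2308


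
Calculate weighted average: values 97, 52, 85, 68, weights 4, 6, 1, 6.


Numerator = 97*4 + 52*6 + 85*1 + 68*6 = 1193
Denominator = 4 + 6 + 1 + 6 = 17
WM = 1193/17 = 70.1765

WM = 70.1765


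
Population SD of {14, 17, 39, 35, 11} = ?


Mean = 23.2000
Variance = 132.1600
SD = sqrt(132.1600) = 11.4961

SD = 11.4961


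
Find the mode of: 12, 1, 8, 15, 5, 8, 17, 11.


Frequencies: 1:1, 5:1, 8:2, 11:1, 12:1, 15:1, 17:1
Max frequency = 2
Mode = 8

Mode = 8


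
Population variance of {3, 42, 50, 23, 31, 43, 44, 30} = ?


Mean = 33.2500
Squared deviations: 915.0625, 76.5625, 280.5625, 105.0625, 5.0625, 95.0625, 115.5625, 10.5625
Sum = 1603.5000
Variance = 1603.5000/8 = 200.4375

Variance = 200.4375


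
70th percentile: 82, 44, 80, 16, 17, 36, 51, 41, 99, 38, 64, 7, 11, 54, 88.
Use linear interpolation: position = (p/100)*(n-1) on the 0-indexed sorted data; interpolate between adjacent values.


Sorted: 7, 11, 16, 17, 36, 38, 41, 44, 51, 54, 64, 80, 82, 88, 99
n = 15
Index = 70/100 * 14 = 9.8000
Lower = data[9] = 54, Upper = data[10] = 64
P70 = 54 + 0.8000*(10) = 62.0000

P70 = 62.0000


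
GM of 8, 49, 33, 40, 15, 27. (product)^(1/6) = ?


Product = 8 × 49 × 33 × 40 × 15 × 27 = 209563200
GM = 209563200^(1/6) = 24.3717

GM = 24.3717


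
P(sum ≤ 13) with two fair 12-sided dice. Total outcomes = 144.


Total outcomes = 12×12 = 144
Favorable (sum ≤ 13): 78
P = 78/144 = 0.5417

P = 0.5417


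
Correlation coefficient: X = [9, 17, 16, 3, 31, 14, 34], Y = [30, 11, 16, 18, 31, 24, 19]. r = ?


Mean X = 17.7143, Mean Y = 21.2857
SD X = 10.360837, SD Y = 6.839262
Cov = 10.081633
r = 10.081633/(10.360837*6.839262) = 0.1423

r = 0.1423


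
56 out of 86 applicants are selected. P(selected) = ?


P = 56/86 = 0.6512

P = 0.6512


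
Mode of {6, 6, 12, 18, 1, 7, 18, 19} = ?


Frequencies: 1:1, 6:2, 7:1, 12:1, 18:2, 19:1
Max frequency = 2
Mode = 6, 18

Mode = 6, 18


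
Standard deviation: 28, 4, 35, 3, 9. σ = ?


Mean = 15.8000
Variance = 173.3600
SD = sqrt(173.3600) = 13.1666

SD = 13.1666


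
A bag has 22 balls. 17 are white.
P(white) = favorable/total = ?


P = 17/22 = 0.7727

P = 0.7727


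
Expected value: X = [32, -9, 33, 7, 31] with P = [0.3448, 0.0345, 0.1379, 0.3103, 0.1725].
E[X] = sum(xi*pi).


E[X] = 32*0.3448 - 9*0.0345 + 33*0.1379 + 7*0.3103 + 31*0.1725
= 11.0336 - 0.3105 + 4.5507 + 2.1721 + 5.3475
= 22.7934

E[X] = 22.7934


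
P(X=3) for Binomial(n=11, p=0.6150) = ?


C(11,3) = 165
p^3 = 0.232608
(1-p)^8 = 0.000483
P = 165 * 0.232608 * 0.000483 = 0.0185

P(X=3) = 0.0185


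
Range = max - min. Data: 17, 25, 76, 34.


Max = 76, Min = 17
Range = 76 - 17 = 59

Range = 59


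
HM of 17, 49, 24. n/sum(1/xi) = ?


Sum of reciprocals = 1/17 + 1/49 + 1/24 = 0.120898
HM = 3/0.120898 = 24.8142

HM = 24.8142


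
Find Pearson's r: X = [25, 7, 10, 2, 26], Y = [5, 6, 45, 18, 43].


Mean X = 14.0000, Mean Y = 23.4000
SD X = 9.736529, SD Y = 17.442477
Cov = 26.600000
r = 26.600000/(9.736529*17.442477) = 0.1566

r = 0.1566


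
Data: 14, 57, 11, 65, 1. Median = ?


Sorted: 1, 11, 14, 57, 65
n = 5 (odd)
Middle value = 14

Median = 14


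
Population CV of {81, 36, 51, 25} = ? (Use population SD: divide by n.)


Mean = 48.2500
SD = 21.0401
CV = (21.0401/48.2500)*100 = 43.6065%

CV = 43.6065%


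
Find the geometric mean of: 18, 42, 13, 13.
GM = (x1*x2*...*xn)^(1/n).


Product = 18 × 42 × 13 × 13 = 127764
GM = 127764^(1/4) = 18.9061

GM = 18.9061


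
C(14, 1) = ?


C(14,1) = 14!/(1! × 13!)
= 87178291200/(1 × 6227020800)
= 14

C(14,1) = 14


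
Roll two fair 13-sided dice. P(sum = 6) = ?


Total outcomes = 13×13 = 169
Favorable (sum = 6): 5
P = 5/169 = 0.0296

P = 0.0296


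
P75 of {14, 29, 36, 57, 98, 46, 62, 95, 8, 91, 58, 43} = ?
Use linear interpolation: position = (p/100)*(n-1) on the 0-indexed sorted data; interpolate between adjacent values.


Sorted: 8, 14, 29, 36, 43, 46, 57, 58, 62, 91, 95, 98
n = 12
Index = 75/100 * 11 = 8.2500
Lower = data[8] = 62, Upper = data[9] = 91
P75 = 62 + 0.2500*(29) = 69.2500

P75 = 69.2500


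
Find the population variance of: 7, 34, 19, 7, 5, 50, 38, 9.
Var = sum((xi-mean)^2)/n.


Mean = 21.1250
Squared deviations: 199.5156, 165.7656, 4.5156, 199.5156, 260.0156, 833.7656, 284.7656, 147.0156
Sum = 2094.8750
Variance = 2094.8750/8 = 261.8594

Variance = 261.8594


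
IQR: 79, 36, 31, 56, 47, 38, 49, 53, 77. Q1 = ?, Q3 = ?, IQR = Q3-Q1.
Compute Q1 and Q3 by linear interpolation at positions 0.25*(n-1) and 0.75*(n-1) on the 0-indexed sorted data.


Sorted: 31, 36, 38, 47, 49, 53, 56, 77, 79
Q1 (25th %ile) = 38.0000
Q3 (75th %ile) = 56.0000
IQR = 56.0000 - 38.0000 = 18.0000

IQR = 18.0000


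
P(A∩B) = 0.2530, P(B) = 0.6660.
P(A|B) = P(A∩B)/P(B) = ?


P(A|B) = 0.2530/0.6660 = 0.3799

P(A|B) = 0.3799


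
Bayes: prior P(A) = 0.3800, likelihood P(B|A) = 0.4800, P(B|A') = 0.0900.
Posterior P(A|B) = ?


P(B) = P(B|A)*P(A) + P(B|A')*P(A')
= 0.4800*0.3800 + 0.0900*0.6200
= 0.182400 + 0.055800 = 0.238200
P(A|B) = 0.182400/0.238200 = 0.7657

P(A|B) = 0.7657


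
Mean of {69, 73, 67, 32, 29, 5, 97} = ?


Sum = 69 + 73 + 67 + 32 + 29 + 5 + 97 = 372
n = 7
Mean = 372/7 = 53.1429

Mean = 53.1429


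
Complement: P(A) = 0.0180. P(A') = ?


P(not A) = 1 - 0.0180 = 0.9820

P(not A) = 0.9820


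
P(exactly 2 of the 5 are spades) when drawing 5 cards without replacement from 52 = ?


Hypergeometric: P(X=2) = C(13,2)·C(39,3) / C(52,5)
= 78 × 9139 / 2598960
= 712842/2598960 = 0.2743

P = 0.2743


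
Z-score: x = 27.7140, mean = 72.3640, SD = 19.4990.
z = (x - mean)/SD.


z = (27.7140 - 72.3640)/19.4990
= -44.6500/19.4990
= -2.2899

z = -2.2899


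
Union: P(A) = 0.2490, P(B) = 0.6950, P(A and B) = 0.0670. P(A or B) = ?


P(A∪B) = 0.2490 + 0.6950 - 0.0670
= 0.9440 - 0.0670
= 0.8770

P(A∪B) = 0.8770


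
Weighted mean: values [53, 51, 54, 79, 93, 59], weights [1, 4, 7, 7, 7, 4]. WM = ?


Numerator = 53*1 + 51*4 + 54*7 + 79*7 + 93*7 + 59*4 = 2075
Denominator = 1 + 4 + 7 + 7 + 7 + 4 = 30
WM = 2075/30 = 69.1667

WM = 69.1667


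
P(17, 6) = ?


P(17,6) = 17!/11!
= 355687428096000/39916800
= 8910720

P(17,6) = 8910720


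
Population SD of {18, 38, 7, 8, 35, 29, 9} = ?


Mean = 20.5714
Variance = 152.2449
SD = sqrt(152.2449) = 12.3388

SD = 12.3388


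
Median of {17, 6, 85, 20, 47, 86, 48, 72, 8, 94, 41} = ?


Sorted: 6, 8, 17, 20, 41, 47, 48, 72, 85, 86, 94
n = 11 (odd)
Middle value = 47

Median = 47


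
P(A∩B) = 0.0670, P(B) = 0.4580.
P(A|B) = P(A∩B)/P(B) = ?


P(A|B) = 0.0670/0.4580 = 0.1463

P(A|B) = 0.1463


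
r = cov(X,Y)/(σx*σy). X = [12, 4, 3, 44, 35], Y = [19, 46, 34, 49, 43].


Mean X = 19.6000, Mean Y = 38.2000
SD X = 16.788091, SD Y = 10.833282
Cov = 86.280000
r = 86.280000/(16.788091*10.833282) = 0.4744

r = 0.4744


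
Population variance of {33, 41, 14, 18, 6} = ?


Mean = 22.4000
Squared deviations: 112.3600, 345.9600, 70.5600, 19.3600, 268.9600
Sum = 817.2000
Variance = 817.2000/5 = 163.4400

Variance = 163.4400


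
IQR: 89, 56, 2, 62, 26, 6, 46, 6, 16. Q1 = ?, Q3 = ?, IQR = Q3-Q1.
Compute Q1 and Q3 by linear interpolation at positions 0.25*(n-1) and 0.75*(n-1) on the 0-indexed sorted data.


Sorted: 2, 6, 6, 16, 26, 46, 56, 62, 89
Q1 (25th %ile) = 6.0000
Q3 (75th %ile) = 56.0000
IQR = 56.0000 - 6.0000 = 50.0000

IQR = 50.0000


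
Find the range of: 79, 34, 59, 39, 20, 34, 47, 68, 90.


Max = 90, Min = 20
Range = 90 - 20 = 70

Range = 70


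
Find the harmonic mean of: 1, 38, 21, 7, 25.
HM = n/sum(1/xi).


Sum of reciprocals = 1/1 + 1/38 + 1/21 + 1/7 + 1/25 = 1.256792
HM = 5/1.256792 = 3.9784

HM = 3.9784


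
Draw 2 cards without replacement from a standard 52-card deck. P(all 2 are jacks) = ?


P(all jacks) = (4/52) × (3/51)
= 0.0045

P = 0.0045


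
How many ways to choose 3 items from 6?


C(6,3) = 6!/(3! × 3!)
= 720/(6 × 6)
= 20

C(6,3) = 20


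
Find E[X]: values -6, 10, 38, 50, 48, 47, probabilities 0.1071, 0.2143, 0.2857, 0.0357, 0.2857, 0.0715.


E[X] = -6*0.1071 + 10*0.2143 + 38*0.2857 + 50*0.0357 + 48*0.2857 + 47*0.0715
= -0.6426 + 2.1430 + 10.8566 + 1.7850 + 13.7136 + 3.3605
= 31.2161

E[X] = 31.2161


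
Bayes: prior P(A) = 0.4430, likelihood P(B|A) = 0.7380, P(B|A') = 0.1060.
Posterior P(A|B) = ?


P(B) = P(B|A)*P(A) + P(B|A')*P(A')
= 0.7380*0.4430 + 0.1060*0.5570
= 0.326934 + 0.059042 = 0.385976
P(A|B) = 0.326934/0.385976 = 0.8470

P(A|B) = 0.8470


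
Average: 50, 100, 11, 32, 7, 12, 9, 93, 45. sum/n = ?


Sum = 50 + 100 + 11 + 32 + 7 + 12 + 9 + 93 + 45 = 359
n = 9
Mean = 359/9 = 39.8889

Mean = 39.8889


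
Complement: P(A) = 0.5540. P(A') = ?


P(not A) = 1 - 0.5540 = 0.4460

P(not A) = 0.4460


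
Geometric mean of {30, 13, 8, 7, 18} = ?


Product = 30 × 13 × 8 × 7 × 18 = 393120
GM = 393120^(1/5) = 13.1494

GM = 13.1494


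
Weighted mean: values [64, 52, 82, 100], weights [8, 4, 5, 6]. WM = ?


Numerator = 64*8 + 52*4 + 82*5 + 100*6 = 1730
Denominator = 8 + 4 + 5 + 6 = 23
WM = 1730/23 = 75.2174

WM = 75.2174


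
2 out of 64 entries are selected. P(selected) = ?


P = 2/64 = 0.0312

P = 0.0312


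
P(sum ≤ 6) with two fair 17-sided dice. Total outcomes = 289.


Total outcomes = 17×17 = 289
Favorable (sum ≤ 6): 15
P = 15/289 = 0.0519

P = 0.0519


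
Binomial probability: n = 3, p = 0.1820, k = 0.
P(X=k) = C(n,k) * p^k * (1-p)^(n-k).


C(3,0) = 1
p^0 = 1.000000
(1-p)^3 = 0.547343
P = 1 * 1.000000 * 0.547343 = 0.5473

P(X=0) = 0.5473


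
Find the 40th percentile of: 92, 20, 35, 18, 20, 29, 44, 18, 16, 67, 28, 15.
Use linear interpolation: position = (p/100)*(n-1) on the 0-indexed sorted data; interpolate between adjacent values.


Sorted: 15, 16, 18, 18, 20, 20, 28, 29, 35, 44, 67, 92
n = 12
Index = 40/100 * 11 = 4.4000
Lower = data[4] = 20, Upper = data[5] = 20
P40 = 20 + 0.4000*(0) = 20.0000

P40 = 20.0000


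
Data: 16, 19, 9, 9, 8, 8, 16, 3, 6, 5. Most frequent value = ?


Frequencies: 3:1, 5:1, 6:1, 8:2, 9:2, 16:2, 19:1
Max frequency = 2
Mode = 8, 9, 16

Mode = 8, 9, 16


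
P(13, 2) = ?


P(13,2) = 13!/11!
= 6227020800/39916800
= 156

P(13,2) = 156


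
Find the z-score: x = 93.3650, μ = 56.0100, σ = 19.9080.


z = (93.3650 - 56.0100)/19.9080
= 37.3550/19.9080
= 1.8764

z = 1.8764


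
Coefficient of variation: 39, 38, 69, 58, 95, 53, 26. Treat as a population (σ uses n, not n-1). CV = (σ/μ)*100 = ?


Mean = 54.0000
SD = 21.3408
CV = (21.3408/54.0000)*100 = 39.5199%

CV = 39.5199%


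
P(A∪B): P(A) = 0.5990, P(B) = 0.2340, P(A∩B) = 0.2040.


P(A∪B) = 0.5990 + 0.2340 - 0.2040
= 0.8330 - 0.2040
= 0.6290

P(A∪B) = 0.6290


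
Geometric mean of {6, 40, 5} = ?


Product = 6 × 40 × 5 = 1200
GM = 1200^(1/3) = 10.6266

GM = 10.6266


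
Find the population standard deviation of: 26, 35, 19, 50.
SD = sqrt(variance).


Mean = 32.5000
Variance = 134.2500
SD = sqrt(134.2500) = 11.5866

SD = 11.5866


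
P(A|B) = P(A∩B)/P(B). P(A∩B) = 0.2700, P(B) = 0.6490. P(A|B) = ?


P(A|B) = 0.2700/0.6490 = 0.4160

P(A|B) = 0.4160


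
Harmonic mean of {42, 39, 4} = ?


Sum of reciprocals = 1/42 + 1/39 + 1/4 = 0.299451
HM = 3/0.299451 = 10.0183

HM = 10.0183


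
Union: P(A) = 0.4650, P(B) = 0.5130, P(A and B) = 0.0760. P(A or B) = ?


P(A∪B) = 0.4650 + 0.5130 - 0.0760
= 0.9780 - 0.0760
= 0.9020

P(A∪B) = 0.9020


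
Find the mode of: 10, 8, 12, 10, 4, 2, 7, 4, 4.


Frequencies: 2:1, 4:3, 7:1, 8:1, 10:2, 12:1
Max frequency = 3
Mode = 4

Mode = 4


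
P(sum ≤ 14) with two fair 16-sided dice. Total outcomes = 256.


Total outcomes = 16×16 = 256
Favorable (sum ≤ 14): 91
P = 91/256 = 0.3555

P = 0.3555


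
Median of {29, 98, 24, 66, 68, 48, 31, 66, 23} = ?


Sorted: 23, 24, 29, 31, 48, 66, 66, 68, 98
n = 9 (odd)
Middle value = 48

Median = 48


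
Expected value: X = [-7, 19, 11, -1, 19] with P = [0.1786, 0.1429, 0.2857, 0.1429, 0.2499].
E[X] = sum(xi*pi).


E[X] = -7*0.1786 + 19*0.1429 + 11*0.2857 - 1*0.1429 + 19*0.2499
= -1.2502 + 2.7151 + 3.1427 - 0.1429 + 4.7481
= 9.2128

E[X] = 9.2128


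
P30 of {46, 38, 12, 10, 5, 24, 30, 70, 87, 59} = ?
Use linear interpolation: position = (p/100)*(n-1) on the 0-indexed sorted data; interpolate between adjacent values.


Sorted: 5, 10, 12, 24, 30, 38, 46, 59, 70, 87
n = 10
Index = 30/100 * 9 = 2.7000
Lower = data[2] = 12, Upper = data[3] = 24
P30 = 12 + 0.7000*(12) = 20.4000

P30 = 20.4000


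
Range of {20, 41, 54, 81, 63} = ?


Max = 81, Min = 20
Range = 81 - 20 = 61

Range = 61


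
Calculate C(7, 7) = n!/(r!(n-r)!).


C(7,7) = 7!/(7! × 0!)
= 5040/(5040 × 1)
= 1

C(7,7) = 1


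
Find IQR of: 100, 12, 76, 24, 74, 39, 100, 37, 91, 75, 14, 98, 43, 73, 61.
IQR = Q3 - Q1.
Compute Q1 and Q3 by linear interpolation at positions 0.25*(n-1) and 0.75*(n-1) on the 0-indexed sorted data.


Sorted: 12, 14, 24, 37, 39, 43, 61, 73, 74, 75, 76, 91, 98, 100, 100
Q1 (25th %ile) = 38.0000
Q3 (75th %ile) = 83.5000
IQR = 83.5000 - 38.0000 = 45.5000

IQR = 45.5000


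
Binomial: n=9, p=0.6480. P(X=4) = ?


C(9,4) = 126
p^4 = 0.176319
(1-p)^5 = 0.005404
P = 126 * 0.176319 * 0.005404 = 0.1201

P(X=4) = 0.1201


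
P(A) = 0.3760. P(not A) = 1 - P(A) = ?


P(not A) = 1 - 0.3760 = 0.6240

P(not A) = 0.6240


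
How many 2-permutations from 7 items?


P(7,2) = 7!/5!
= 5040/120
= 42

P(7,2) = 42


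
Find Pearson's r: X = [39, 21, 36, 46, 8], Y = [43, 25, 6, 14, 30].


Mean X = 30.0000, Mean Y = 23.6000
SD X = 13.696715, SD Y = 12.815615
Cov = -47.600000
r = -47.600000/(13.696715*12.815615) = -0.2712

r = -0.2712


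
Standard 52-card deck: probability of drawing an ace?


4 aces in 52 cards
P = 4/52 = 0.0769

P = 0.0769


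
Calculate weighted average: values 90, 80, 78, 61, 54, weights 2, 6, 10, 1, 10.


Numerator = 90*2 + 80*6 + 78*10 + 61*1 + 54*10 = 2041
Denominator = 2 + 6 + 10 + 1 + 10 = 29
WM = 2041/29 = 70.3793

WM = 70.3793


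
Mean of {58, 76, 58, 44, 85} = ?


Sum = 58 + 76 + 58 + 44 + 85 = 321
n = 5
Mean = 321/5 = 64.2000

Mean = 64.2000


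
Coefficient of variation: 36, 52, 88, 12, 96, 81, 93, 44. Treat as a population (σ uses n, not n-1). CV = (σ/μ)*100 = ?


Mean = 62.7500
SD = 29.0463
CV = (29.0463/62.7500)*100 = 46.2889%

CV = 46.2889%


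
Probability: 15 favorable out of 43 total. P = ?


P = 15/43 = 0.3488

P = 0.3488


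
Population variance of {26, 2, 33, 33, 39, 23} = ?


Mean = 26.0000
Squared deviations: 0, 576.0000, 49.0000, 49.0000, 169.0000, 9.0000
Sum = 852.0000
Variance = 852.0000/6 = 142.0000

Variance = 142.0000


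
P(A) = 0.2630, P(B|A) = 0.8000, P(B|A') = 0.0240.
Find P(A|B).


P(B) = P(B|A)*P(A) + P(B|A')*P(A')
= 0.8000*0.2630 + 0.0240*0.7370
= 0.210400 + 0.017688 = 0.228088
P(A|B) = 0.210400/0.228088 = 0.9225

P(A|B) = 0.9225


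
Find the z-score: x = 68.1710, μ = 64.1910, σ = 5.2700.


z = (68.1710 - 64.1910)/5.2700
= 3.9800/5.2700
= 0.7552

z = 0.7552


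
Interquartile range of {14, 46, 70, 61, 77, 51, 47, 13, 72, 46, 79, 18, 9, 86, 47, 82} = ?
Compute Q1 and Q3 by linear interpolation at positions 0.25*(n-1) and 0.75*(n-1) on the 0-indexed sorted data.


Sorted: 9, 13, 14, 18, 46, 46, 47, 47, 51, 61, 70, 72, 77, 79, 82, 86
Q1 (25th %ile) = 39.0000
Q3 (75th %ile) = 73.2500
IQR = 73.2500 - 39.0000 = 34.2500

IQR = 34.2500


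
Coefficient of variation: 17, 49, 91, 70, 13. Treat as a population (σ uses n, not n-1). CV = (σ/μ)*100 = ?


Mean = 48.0000
SD = 30.0666
CV = (30.0666/48.0000)*100 = 62.6387%

CV = 62.6387%


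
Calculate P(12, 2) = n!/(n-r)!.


P(12,2) = 12!/10!
= 479001600/3628800
= 132

P(12,2) = 132


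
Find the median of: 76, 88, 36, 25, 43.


Sorted: 25, 36, 43, 76, 88
n = 5 (odd)
Middle value = 43

Median = 43


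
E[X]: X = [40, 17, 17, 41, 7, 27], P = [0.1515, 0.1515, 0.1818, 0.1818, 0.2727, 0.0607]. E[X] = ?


E[X] = 40*0.1515 + 17*0.1515 + 17*0.1818 + 41*0.1818 + 7*0.2727 + 27*0.0607
= 6.0600 + 2.5755 + 3.0906 + 7.4538 + 1.9089 + 1.6389
= 22.7277

E[X] = 22.7277


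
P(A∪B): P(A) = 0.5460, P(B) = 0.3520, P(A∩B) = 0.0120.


P(A∪B) = 0.5460 + 0.3520 - 0.0120
= 0.8980 - 0.0120
= 0.8860

P(A∪B) = 0.8860


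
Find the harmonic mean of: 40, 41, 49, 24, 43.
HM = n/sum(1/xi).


Sum of reciprocals = 1/40 + 1/41 + 1/49 + 1/24 + 1/43 = 0.134721
HM = 5/0.134721 = 37.1138

HM = 37.1138


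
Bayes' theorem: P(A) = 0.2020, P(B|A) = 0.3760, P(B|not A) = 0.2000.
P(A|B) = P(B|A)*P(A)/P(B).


P(B) = P(B|A)*P(A) + P(B|A')*P(A')
= 0.3760*0.2020 + 0.2000*0.7980
= 0.075952 + 0.159600 = 0.235552
P(A|B) = 0.075952/0.235552 = 0.3224

P(A|B) = 0.3224


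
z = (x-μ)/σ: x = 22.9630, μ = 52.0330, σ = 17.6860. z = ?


z = (22.9630 - 52.0330)/17.6860
= -29.0700/17.6860
= -1.6437

z = -1.6437


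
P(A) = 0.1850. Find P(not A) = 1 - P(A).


P(not A) = 1 - 0.1850 = 0.8150

P(not A) = 0.8150


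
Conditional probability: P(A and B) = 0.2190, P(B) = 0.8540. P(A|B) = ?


P(A|B) = 0.2190/0.8540 = 0.2564

P(A|B) = 0.2564


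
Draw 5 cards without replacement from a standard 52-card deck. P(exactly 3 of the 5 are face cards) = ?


Hypergeometric: P(X=3) = C(12,3)·C(40,2) / C(52,5)
= 220 × 780 / 2598960
= 171600/2598960 = 0.0660

P = 0.0660


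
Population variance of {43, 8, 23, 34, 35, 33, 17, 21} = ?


Mean = 26.7500
Squared deviations: 264.0625, 351.5625, 14.0625, 52.5625, 68.0625, 39.0625, 95.0625, 33.0625
Sum = 917.5000
Variance = 917.5000/8 = 114.6875

Variance = 114.6875


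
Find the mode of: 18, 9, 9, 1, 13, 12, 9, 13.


Frequencies: 1:1, 9:3, 12:1, 13:2, 18:1
Max frequency = 3
Mode = 9

Mode = 9


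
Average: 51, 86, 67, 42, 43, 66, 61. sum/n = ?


Sum = 51 + 86 + 67 + 42 + 43 + 66 + 61 = 416
n = 7
Mean = 416/7 = 59.4286

Mean = 59.4286


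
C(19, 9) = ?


C(19,9) = 19!/(9! × 10!)
= 121645100408832000/(362880 × 3628800)
= 92378

C(19,9) = 92378


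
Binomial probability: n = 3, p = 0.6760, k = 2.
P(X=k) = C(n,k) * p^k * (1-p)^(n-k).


C(3,2) = 3
p^2 = 0.456976
(1-p)^1 = 0.324000
P = 3 * 0.456976 * 0.324000 = 0.4442

P(X=2) = 0.4442


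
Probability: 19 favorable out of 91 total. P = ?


P = 19/91 = 0.2088

P = 0.2088


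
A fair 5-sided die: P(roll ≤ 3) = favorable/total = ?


Favorable outcomes (roll ≤ 3): 3
Total outcomes = 5
P = 3/5 = 0.6000

P = 0.6000


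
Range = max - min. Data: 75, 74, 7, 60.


Max = 75, Min = 7
Range = 75 - 7 = 68

Range = 68


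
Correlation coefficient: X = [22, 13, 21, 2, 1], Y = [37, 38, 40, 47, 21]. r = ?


Mean X = 11.8000, Mean Y = 36.6000
SD X = 8.975522, SD Y = 8.546344
Cov = 20.720000
r = 20.720000/(8.975522*8.546344) = 0.2701

r = 0.2701


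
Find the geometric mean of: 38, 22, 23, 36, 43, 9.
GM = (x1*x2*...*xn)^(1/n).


Product = 38 × 22 × 23 × 36 × 43 × 9 = 267884496
GM = 267884496^(1/6) = 25.3897

GM = 25.3897


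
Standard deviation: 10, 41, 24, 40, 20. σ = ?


Mean = 27.0000
Variance = 142.4000
SD = sqrt(142.4000) = 11.9331

SD = 11.9331


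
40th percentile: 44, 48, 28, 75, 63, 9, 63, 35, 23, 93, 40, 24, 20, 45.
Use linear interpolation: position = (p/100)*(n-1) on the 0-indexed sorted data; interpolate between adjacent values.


Sorted: 9, 20, 23, 24, 28, 35, 40, 44, 45, 48, 63, 63, 75, 93
n = 14
Index = 40/100 * 13 = 5.2000
Lower = data[5] = 35, Upper = data[6] = 40
P40 = 35 + 0.2000*(5) = 36.0000

P40 = 36.0000


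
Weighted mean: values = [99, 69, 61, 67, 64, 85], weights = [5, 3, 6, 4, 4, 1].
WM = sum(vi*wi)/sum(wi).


Numerator = 99*5 + 69*3 + 61*6 + 67*4 + 64*4 + 85*1 = 1677
Denominator = 5 + 3 + 6 + 4 + 4 + 1 = 23
WM = 1677/23 = 72.9130

WM = 72.9130


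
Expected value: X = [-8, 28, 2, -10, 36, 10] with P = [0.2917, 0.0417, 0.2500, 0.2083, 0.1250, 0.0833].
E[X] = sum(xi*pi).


E[X] = -8*0.2917 + 28*0.0417 + 2*0.2500 - 10*0.2083 + 36*0.1250 + 10*0.0833
= -2.3336 + 1.1676 + 0.5000 - 2.0830 + 4.5000 + 0.8330
= 2.5840

E[X] = 2.5840


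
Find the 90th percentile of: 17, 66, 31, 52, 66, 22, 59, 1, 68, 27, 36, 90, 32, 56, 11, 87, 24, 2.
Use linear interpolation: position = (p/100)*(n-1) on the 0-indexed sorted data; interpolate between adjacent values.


Sorted: 1, 2, 11, 17, 22, 24, 27, 31, 32, 36, 52, 56, 59, 66, 66, 68, 87, 90
n = 18
Index = 90/100 * 17 = 15.3000
Lower = data[15] = 68, Upper = data[16] = 87
P90 = 68 + 0.3000*(19) = 73.7000

P90 = 73.7000


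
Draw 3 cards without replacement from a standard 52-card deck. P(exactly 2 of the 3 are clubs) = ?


Hypergeometric: P(X=2) = C(13,2)·C(39,1) / C(52,3)
= 78 × 39 / 22100
= 3042/22100 = 0.1376

P = 0.1376


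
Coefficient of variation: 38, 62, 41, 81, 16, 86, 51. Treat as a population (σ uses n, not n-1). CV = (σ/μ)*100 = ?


Mean = 53.5714
SD = 22.9711
CV = (22.9711/53.5714)*100 = 42.8795%

CV = 42.8795%


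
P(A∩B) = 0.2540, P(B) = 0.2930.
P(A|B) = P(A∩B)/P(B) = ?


P(A|B) = 0.2540/0.2930 = 0.8669

P(A|B) = 0.8669


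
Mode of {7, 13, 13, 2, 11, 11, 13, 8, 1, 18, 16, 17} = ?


Frequencies: 1:1, 2:1, 7:1, 8:1, 11:2, 13:3, 16:1, 17:1, 18:1
Max frequency = 3
Mode = 13

Mode = 13


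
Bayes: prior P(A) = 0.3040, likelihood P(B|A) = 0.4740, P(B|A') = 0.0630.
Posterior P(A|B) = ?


P(B) = P(B|A)*P(A) + P(B|A')*P(A')
= 0.4740*0.3040 + 0.0630*0.6960
= 0.144096 + 0.043848 = 0.187944
P(A|B) = 0.144096/0.187944 = 0.7667

P(A|B) = 0.7667


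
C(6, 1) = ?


C(6,1) = 6!/(1! × 5!)
= 720/(1 × 120)
= 6

C(6,1) = 6


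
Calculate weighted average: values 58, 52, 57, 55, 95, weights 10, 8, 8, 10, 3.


Numerator = 58*10 + 52*8 + 57*8 + 55*10 + 95*3 = 2287
Denominator = 10 + 8 + 8 + 10 + 3 = 39
WM = 2287/39 = 58.6410

WM = 58.6410


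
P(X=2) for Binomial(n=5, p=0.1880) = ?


C(5,2) = 10
p^2 = 0.035344
(1-p)^3 = 0.535387
P = 10 * 0.035344 * 0.535387 = 0.1892

P(X=2) = 0.1892


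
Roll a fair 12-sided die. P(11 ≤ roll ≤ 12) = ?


Favorable outcomes (11 ≤ roll ≤ 12): 2
Total outcomes = 12
P = 2/12 = 0.1667

P = 0.1667


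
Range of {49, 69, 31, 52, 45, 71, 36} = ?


Max = 71, Min = 31
Range = 71 - 31 = 40

Range = 40


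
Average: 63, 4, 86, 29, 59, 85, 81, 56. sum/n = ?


Sum = 63 + 4 + 86 + 29 + 59 + 85 + 81 + 56 = 463
n = 8
Mean = 463/8 = 57.8750

Mean = 57.8750


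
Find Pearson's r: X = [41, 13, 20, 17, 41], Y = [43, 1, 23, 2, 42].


Mean X = 26.4000, Mean Y = 22.2000
SD X = 12.126005, SD Y = 18.345572
Cov = 212.320000
r = 212.320000/(12.126005*18.345572) = 0.9544

r = 0.9544


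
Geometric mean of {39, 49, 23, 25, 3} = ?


Product = 39 × 49 × 23 × 25 × 3 = 3296475
GM = 3296475^(1/5) = 20.1192

GM = 20.1192


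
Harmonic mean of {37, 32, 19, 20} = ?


Sum of reciprocals = 1/37 + 1/32 + 1/19 + 1/20 = 0.160909
HM = 4/0.160909 = 24.8588

HM = 24.8588


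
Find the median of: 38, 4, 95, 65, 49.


Sorted: 4, 38, 49, 65, 95
n = 5 (odd)
Middle value = 49

Median = 49


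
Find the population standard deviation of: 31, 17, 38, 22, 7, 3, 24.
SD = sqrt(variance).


Mean = 20.2857
Variance = 133.0612
SD = sqrt(133.0612) = 11.5352

SD = 11.5352


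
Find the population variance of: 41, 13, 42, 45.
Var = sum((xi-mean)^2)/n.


Mean = 35.2500
Squared deviations: 33.0625, 495.0625, 45.5625, 95.0625
Sum = 668.7500
Variance = 668.7500/4 = 167.1875

Variance = 167.1875


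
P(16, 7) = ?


P(16,7) = 16!/9!
= 20922789888000/362880
= 57657600

P(16,7) = 57657600


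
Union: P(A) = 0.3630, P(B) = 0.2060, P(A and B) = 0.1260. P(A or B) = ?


P(A∪B) = 0.3630 + 0.2060 - 0.1260
= 0.5690 - 0.1260
= 0.4430

P(A∪B) = 0.4430


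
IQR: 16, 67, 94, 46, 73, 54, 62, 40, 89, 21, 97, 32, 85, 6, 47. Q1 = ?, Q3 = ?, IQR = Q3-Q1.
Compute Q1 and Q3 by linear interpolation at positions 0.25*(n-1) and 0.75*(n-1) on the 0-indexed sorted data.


Sorted: 6, 16, 21, 32, 40, 46, 47, 54, 62, 67, 73, 85, 89, 94, 97
Q1 (25th %ile) = 36.0000
Q3 (75th %ile) = 79.0000
IQR = 79.0000 - 36.0000 = 43.0000

IQR = 43.0000


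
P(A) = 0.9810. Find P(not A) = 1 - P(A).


P(not A) = 1 - 0.9810 = 0.0190

P(not A) = 0.0190


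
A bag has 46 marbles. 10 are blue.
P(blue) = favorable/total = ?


P = 10/46 = 0.2174

P = 0.2174


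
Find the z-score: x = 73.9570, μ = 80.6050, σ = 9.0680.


z = (73.9570 - 80.6050)/9.0680
= -6.6480/9.0680
= -0.7331

z = -0.7331


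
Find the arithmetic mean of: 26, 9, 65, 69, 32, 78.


Sum = 26 + 9 + 65 + 69 + 32 + 78 = 279
n = 6
Mean = 279/6 = 46.5000

Mean = 46.5000


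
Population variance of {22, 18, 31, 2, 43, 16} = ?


Mean = 22.0000
Squared deviations: 0, 16.0000, 81.0000, 400.0000, 441.0000, 36.0000
Sum = 974.0000
Variance = 974.0000/6 = 162.3333

Variance = 162.3333


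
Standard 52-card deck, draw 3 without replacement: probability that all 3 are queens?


P(all queens) = (4/52) × (3/51) × (2/50)
= 0.0002

P = 0.0002


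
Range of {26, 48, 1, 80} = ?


Max = 80, Min = 1
Range = 80 - 1 = 79

Range = 79


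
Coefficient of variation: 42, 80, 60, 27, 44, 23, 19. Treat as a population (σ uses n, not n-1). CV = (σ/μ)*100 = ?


Mean = 42.1429
SD = 20.3078
CV = (20.3078/42.1429)*100 = 48.1881%

CV = 48.1881%


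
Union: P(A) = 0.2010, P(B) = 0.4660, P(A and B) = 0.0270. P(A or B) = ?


P(A∪B) = 0.2010 + 0.4660 - 0.0270
= 0.6670 - 0.0270
= 0.6400

P(A∪B) = 0.6400


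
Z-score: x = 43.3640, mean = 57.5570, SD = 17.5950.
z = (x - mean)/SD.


z = (43.3640 - 57.5570)/17.5950
= -14.1930/17.5950
= -0.8066

z = -0.8066


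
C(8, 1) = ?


C(8,1) = 8!/(1! × 7!)
= 40320/(1 × 5040)
= 8

C(8,1) = 8


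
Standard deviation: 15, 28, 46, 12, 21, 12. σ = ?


Mean = 22.3333
Variance = 143.5556
SD = sqrt(143.5556) = 11.9815

SD = 11.9815


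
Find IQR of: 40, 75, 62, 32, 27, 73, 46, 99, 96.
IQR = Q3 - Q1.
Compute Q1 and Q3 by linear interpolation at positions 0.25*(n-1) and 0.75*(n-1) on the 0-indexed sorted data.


Sorted: 27, 32, 40, 46, 62, 73, 75, 96, 99
Q1 (25th %ile) = 40.0000
Q3 (75th %ile) = 75.0000
IQR = 75.0000 - 40.0000 = 35.0000

IQR = 35.0000


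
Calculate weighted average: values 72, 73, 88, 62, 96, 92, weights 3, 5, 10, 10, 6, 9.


Numerator = 72*3 + 73*5 + 88*10 + 62*10 + 96*6 + 92*9 = 3485
Denominator = 3 + 5 + 10 + 10 + 6 + 9 = 43
WM = 3485/43 = 81.0465

WM = 81.0465


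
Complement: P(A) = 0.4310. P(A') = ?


P(not A) = 1 - 0.4310 = 0.5690

P(not A) = 0.5690


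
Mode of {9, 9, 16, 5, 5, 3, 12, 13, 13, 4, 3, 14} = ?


Frequencies: 3:2, 4:1, 5:2, 9:2, 12:1, 13:2, 14:1, 16:1
Max frequency = 2
Mode = 3, 5, 9, 13

Mode = 3, 5, 9, 13


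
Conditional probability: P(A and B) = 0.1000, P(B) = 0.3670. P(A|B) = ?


P(A|B) = 0.1000/0.3670 = 0.2725

P(A|B) = 0.2725


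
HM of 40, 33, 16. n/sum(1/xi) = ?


Sum of reciprocals = 1/40 + 1/33 + 1/16 = 0.117803
HM = 3/0.117803 = 25.4662

HM = 25.4662


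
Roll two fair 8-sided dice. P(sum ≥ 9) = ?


Total outcomes = 8×8 = 64
Favorable (sum ≥ 9): 36
P = 36/64 = 0.5625

P = 0.5625


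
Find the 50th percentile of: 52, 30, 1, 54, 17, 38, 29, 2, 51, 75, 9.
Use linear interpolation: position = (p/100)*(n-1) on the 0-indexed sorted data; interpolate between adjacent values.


Sorted: 1, 2, 9, 17, 29, 30, 38, 51, 52, 54, 75
n = 11
Index = 50/100 * 10 = 5.0000
Lower = data[5] = 30, Upper = data[6] = 38
P50 = 30 + 0*(8) = 30.0000

P50 = 30.0000


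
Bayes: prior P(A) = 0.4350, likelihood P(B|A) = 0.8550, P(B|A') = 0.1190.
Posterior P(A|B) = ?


P(B) = P(B|A)*P(A) + P(B|A')*P(A')
= 0.8550*0.4350 + 0.1190*0.5650
= 0.371925 + 0.067235 = 0.439160
P(A|B) = 0.371925/0.439160 = 0.8469

P(A|B) = 0.8469


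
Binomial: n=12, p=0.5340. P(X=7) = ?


C(12,7) = 792
p^7 = 0.012382
(1-p)^5 = 0.021975
P = 792 * 0.012382 * 0.021975 = 0.2155

P(X=7) = 0.2155


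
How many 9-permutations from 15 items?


P(15,9) = 15!/6!
= 1307674368000/720
= 1816214400

P(15,9) = 1816214400


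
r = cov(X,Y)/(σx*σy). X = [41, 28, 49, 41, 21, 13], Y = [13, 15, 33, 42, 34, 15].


Mean X = 32.1667, Mean Y = 25.3333
SD X = 12.575329, SD Y = 11.382247
Cov = 51.944444
r = 51.944444/(12.575329*11.382247) = 0.3629

r = 0.3629


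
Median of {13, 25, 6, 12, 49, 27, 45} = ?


Sorted: 6, 12, 13, 25, 27, 45, 49
n = 7 (odd)
Middle value = 25

Median = 25


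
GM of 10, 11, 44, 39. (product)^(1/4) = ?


Product = 10 × 11 × 44 × 39 = 188760
GM = 188760^(1/4) = 20.8438

GM = 20.8438


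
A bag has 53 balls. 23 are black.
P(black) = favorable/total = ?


P = 23/53 = 0.4340

P = 0.4340


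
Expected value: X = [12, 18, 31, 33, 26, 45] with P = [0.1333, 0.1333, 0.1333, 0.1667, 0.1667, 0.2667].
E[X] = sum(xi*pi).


E[X] = 12*0.1333 + 18*0.1333 + 31*0.1333 + 33*0.1667 + 26*0.1667 + 45*0.2667
= 1.5996 + 2.3994 + 4.1323 + 5.5011 + 4.3342 + 12.0015
= 29.9681

E[X] = 29.9681


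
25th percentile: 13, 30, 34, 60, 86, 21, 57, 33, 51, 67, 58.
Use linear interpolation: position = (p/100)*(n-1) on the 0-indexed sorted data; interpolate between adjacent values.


Sorted: 13, 21, 30, 33, 34, 51, 57, 58, 60, 67, 86
n = 11
Index = 25/100 * 10 = 2.5000
Lower = data[2] = 30, Upper = data[3] = 33
P25 = 30 + 0.5000*(3) = 31.5000

P25 = 31.5000


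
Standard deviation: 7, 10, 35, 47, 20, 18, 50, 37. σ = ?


Mean = 28.0000
Variance = 238.0000
SD = sqrt(238.0000) = 15.4272

SD = 15.4272


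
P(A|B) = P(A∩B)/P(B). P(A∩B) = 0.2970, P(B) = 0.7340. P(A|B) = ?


P(A|B) = 0.2970/0.7340 = 0.4046

P(A|B) = 0.4046


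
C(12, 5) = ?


C(12,5) = 12!/(5! × 7!)
= 479001600/(120 × 5040)
= 792

C(12,5) = 792


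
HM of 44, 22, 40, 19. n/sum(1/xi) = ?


Sum of reciprocals = 1/44 + 1/22 + 1/40 + 1/19 = 0.145813
HM = 4/0.145813 = 27.4323

HM = 27.4323


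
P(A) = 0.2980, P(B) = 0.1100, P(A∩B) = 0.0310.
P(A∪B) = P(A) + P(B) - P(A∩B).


P(A∪B) = 0.2980 + 0.1100 - 0.0310
= 0.4080 - 0.0310
= 0.3770

P(A∪B) = 0.3770


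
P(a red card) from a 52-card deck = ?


26 red cards in 52 cards
P = 26/52 = 0.5000

P = 0.5000
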